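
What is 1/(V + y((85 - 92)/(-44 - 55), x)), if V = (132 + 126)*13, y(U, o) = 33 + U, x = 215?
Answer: 99/335320 ≈ 0.00029524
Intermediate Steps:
V = 3354 (V = 258*13 = 3354)
1/(V + y((85 - 92)/(-44 - 55), x)) = 1/(3354 + (33 + (85 - 92)/(-44 - 55))) = 1/(3354 + (33 - 7/(-99))) = 1/(3354 + (33 - 7*(-1/99))) = 1/(3354 + (33 + 7/99)) = 1/(3354 + 3274/99) = 1/(335320/99) = 99/335320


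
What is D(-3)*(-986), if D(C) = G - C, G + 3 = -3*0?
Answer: 0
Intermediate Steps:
G = -3 (G = -3 - 3*0 = -3 + 0 = -3)
D(C) = -3 - C
D(-3)*(-986) = (-3 - 1*(-3))*(-986) = (-3 + 3)*(-986) = 0*(-986) = 0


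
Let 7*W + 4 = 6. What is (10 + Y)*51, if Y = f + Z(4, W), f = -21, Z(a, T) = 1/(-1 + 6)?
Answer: -2754/5 ≈ -550.80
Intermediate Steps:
W = 2/7 (W = -4/7 + (⅐)*6 = -4/7 + 6/7 = 2/7 ≈ 0.28571)
Z(a, T) = ⅕ (Z(a, T) = 1/5 = ⅕)
Y = -104/5 (Y = -21 + ⅕ = -104/5 ≈ -20.800)
(10 + Y)*51 = (10 - 104/5)*51 = -54/5*51 = -2754/5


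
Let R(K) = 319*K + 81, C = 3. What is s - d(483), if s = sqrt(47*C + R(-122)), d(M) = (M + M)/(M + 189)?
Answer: -23/16 + 2*I*sqrt(9674) ≈ -1.4375 + 196.71*I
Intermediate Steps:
d(M) = 2*M/(189 + M) (d(M) = (2*M)/(189 + M) = 2*M/(189 + M))
R(K) = 81 + 319*K
s = 2*I*sqrt(9674) (s = sqrt(47*3 + (81 + 319*(-122))) = sqrt(141 + (81 - 38918)) = sqrt(141 - 38837) = sqrt(-38696) = 2*I*sqrt(9674) ≈ 196.71*I)
s - d(483) = 2*I*sqrt(9674) - 2*483/(189 + 483) = 2*I*sqrt(9674) - 2*483/672 = 2*I*sqrt(9674) - 1*23/16 = 2*I*sqrt(9674) - 23/16 = -23/16 + 2*I*sqrt(9674)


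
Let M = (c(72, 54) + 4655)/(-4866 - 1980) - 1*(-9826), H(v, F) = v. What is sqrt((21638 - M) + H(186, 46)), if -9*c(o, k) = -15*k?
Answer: sqrt(562351340838)/6846 ≈ 109.54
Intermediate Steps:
c(o, k) = 5*k/3 (c(o, k) = -(-5)*k/3 = 5*k/3)
M = 67264051/6846 (M = ((5/3)*54 + 4655)/(-4866 - 1980) - 1*(-9826) = (90 + 4655)/(-6846) + 9826 = 4745*(-1/6846) + 9826 = -4745/6846 + 9826 = 67264051/6846 ≈ 9825.3)
sqrt((21638 - M) + H(186, 46)) = sqrt((21638 - 1*67264051/6846) + 186) = sqrt((21638 - 67264051/6846) + 186) = sqrt(80869697/6846 + 186) = sqrt(82143053/6846) = sqrt(562351340838)/6846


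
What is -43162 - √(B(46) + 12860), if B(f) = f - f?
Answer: -43162 - 2*√3215 ≈ -43275.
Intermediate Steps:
B(f) = 0
-43162 - √(B(46) + 12860) = -43162 - √(0 + 12860) = -43162 - √12860 = -43162 - 2*√3215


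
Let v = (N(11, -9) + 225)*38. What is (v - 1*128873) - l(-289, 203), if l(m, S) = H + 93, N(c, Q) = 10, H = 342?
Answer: -120378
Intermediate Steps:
l(m, S) = 435 (l(m, S) = 342 + 93 = 435)
v = 8930 (v = (10 + 225)*38 = 235*38 = 8930)
(v - 1*128873) - l(-289, 203) = (8930 - 1*128873) - 1*435 = (8930 - 128873) - 435 = -119943 - 435 = -120378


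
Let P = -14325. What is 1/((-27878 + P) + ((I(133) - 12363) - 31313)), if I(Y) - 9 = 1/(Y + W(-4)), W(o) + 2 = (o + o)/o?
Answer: -133/11420709 ≈ -1.1646e-5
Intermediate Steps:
W(o) = 0 (W(o) = -2 + (o + o)/o = -2 + (2*o)/o = -2 + 2 = 0)
I(Y) = 9 + 1/Y (I(Y) = 9 + 1/(Y + 0) = 9 + 1/Y)
1/((-27878 + P) + ((I(133) - 12363) - 31313)) = 1/((-27878 - 14325) + (((9 + 1/133) - 12363) - 31313)) = 1/(-42203 + (((9 + 1/133) - 12363) - 31313)) = 1/(-42203 + ((1198/133 - 12363) - 31313)) = 1/(-42203 + (-1643081/133 - 31313)) = 1/(-42203 - 5807710/133) = 1/(-11420709/133) = -133/11420709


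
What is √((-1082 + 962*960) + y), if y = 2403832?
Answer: √3326270 ≈ 1823.8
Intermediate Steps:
√((-1082 + 962*960) + y) = √((-1082 + 962*960) + 2403832) = √((-1082 + 923520) + 2403832) = √(922438 + 2403832) = √3326270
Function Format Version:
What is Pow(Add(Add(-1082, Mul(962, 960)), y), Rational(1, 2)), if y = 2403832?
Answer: Pow(3326270, Rational(1, 2)) ≈ 1823.8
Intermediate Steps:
Pow(Add(Add(-1082, Mul(962, 960)), y), Rational(1, 2)) = Pow(Add(Add(-1082, Mul(962, 960)), 2403832), Rational(1, 2)) = Pow(Add(Add(-1082, 923520), 2403832), Rational(1, 2)) = Pow(Add(922438, 2403832), Rational(1, 2)) = Pow(3326270, Rational(1, 2))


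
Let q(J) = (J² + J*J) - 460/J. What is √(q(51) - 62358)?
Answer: 2*I*√37171554/51 ≈ 239.09*I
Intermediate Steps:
q(J) = -460/J + 2*J² (q(J) = (J² + J²) - 460/J = 2*J² - 460/J = -460/J + 2*J²)
√(q(51) - 62358) = √(2*(-230 + 51³)/51 - 62358) = √(2*(1/51)*(-230 + 132651) - 62358) = √(2*(1/51)*132421 - 62358) = √(264842/51 - 62358) = √(-2915416/51) = 2*I*√37171554/51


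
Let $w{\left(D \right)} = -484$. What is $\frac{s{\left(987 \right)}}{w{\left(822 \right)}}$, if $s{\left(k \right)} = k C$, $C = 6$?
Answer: $- \frac{2961}{242} \approx -12.236$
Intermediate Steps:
$s{\left(k \right)} = 6 k$ ($s{\left(k \right)} = k 6 = 6 k$)
$\frac{s{\left(987 \right)}}{w{\left(822 \right)}} = \frac{6 \cdot 987}{-484} = 5922 \left(- \frac{1}{484}\right) = - \frac{2961}{242}$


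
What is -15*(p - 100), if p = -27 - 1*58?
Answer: 2775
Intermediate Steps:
p = -85 (p = -27 - 58 = -85)
-15*(p - 100) = -15*(-85 - 100) = -15*(-185) = 2775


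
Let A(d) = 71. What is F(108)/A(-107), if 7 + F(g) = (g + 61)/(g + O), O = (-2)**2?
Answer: -615/7952 ≈ -0.077339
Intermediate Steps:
O = 4
F(g) = -7 + (61 + g)/(4 + g) (F(g) = -7 + (g + 61)/(g + 4) = -7 + (61 + g)/(4 + g))
F(108)/A(-107) = (3*(11 - 2*108)/(4 + 108))/71 = (3*(11 - 216)/112)*(1/71) = (3*(1/112)*(-205))*(1/71) = -615/112*1/71 = -615/7952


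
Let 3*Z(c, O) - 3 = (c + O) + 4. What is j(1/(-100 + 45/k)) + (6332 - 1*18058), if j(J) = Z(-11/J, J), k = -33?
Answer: -37972451/3345 ≈ -11352.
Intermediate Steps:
Z(c, O) = 7/3 + O/3 + c/3 (Z(c, O) = 1 + ((c + O) + 4)/3 = 1 + ((O + c) + 4)/3 = 1 + (4 + O + c)/3 = 1 + (4/3 + O/3 + c/3) = 7/3 + O/3 + c/3)
j(J) = 7/3 - 11/(3*J) + J/3 (j(J) = 7/3 + J/3 + (-11/J)/3 = 7/3 + J/3 - 11/(3*J) = 7/3 - 11/(3*J) + J/3)
j(1/(-100 + 45/k)) + (6332 - 1*18058) = (-11 + (7 + 1/(-100 + 45/(-33)))/(-100 + 45/(-33)))/(3*(1/(-100 + 45/(-33)))) + (6332 - 1*18058) = (-11 + (7 + 1/(-100 + 45*(-1/33)))/(-100 + 45*(-1/33)))/(3*(1/(-100 + 45*(-1/33)))) + (6332 - 18058) = (-11 + (7 + 1/(-100 - 15/11))/(-100 - 15/11))/(3*(1/(-100 - 15/11))) - 11726 = (-11 + (7 + 1/(-1115/11))/(-1115/11))/(3*(1/(-1115/11))) - 11726 = (-11 - 11*(7 - 11/1115)/1115)/(3*(-11/1115)) - 11726 = (⅓)*(-1115/11)*(-11 - 11/1115*7794/1115) - 11726 = (⅓)*(-1115/11)*(-11 - 85734/1243225) - 11726 = (⅓)*(-1115/11)*(-13761209/1243225) - 11726 = 1251019/3345 - 11726 = -37972451/3345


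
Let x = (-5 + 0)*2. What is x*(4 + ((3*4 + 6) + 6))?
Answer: -280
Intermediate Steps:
x = -10 (x = -5*2 = -10)
x*(4 + ((3*4 + 6) + 6)) = -10*(4 + ((3*4 + 6) + 6)) = -10*(4 + ((12 + 6) + 6)) = -10*(4 + (18 + 6)) = -10*(4 + 24) = -10*28 = -280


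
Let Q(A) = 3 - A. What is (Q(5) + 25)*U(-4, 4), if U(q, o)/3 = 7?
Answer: 483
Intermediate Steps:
U(q, o) = 21 (U(q, o) = 3*7 = 21)
(Q(5) + 25)*U(-4, 4) = ((3 - 1*5) + 25)*21 = ((3 - 5) + 25)*21 = (-2 + 25)*21 = 23*21 = 483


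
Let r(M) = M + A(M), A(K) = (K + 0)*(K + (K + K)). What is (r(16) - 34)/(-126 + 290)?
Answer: 375/82 ≈ 4.5732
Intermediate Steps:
A(K) = 3*K² (A(K) = K*(K + 2*K) = K*(3*K) = 3*K²)
r(M) = M + 3*M²
(r(16) - 34)/(-126 + 290) = (16*(1 + 3*16) - 34)/(-126 + 290) = (16*(1 + 48) - 34)/164 = (16*49 - 34)*(1/164) = (784 - 34)*(1/164) = 750*(1/164) = 375/82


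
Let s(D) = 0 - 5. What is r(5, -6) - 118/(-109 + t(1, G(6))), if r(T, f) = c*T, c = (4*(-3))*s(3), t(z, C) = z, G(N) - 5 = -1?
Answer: 16259/54 ≈ 301.09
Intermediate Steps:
G(N) = 4 (G(N) = 5 - 1 = 4)
s(D) = -5
c = 60 (c = (4*(-3))*(-5) = -12*(-5) = 60)
r(T, f) = 60*T
r(5, -6) - 118/(-109 + t(1, G(6))) = 60*5 - 118/(-109 + 1) = 300 - 118/(-108) = 300 - 1/108*(-118) = 300 + 59/54 = 16259/54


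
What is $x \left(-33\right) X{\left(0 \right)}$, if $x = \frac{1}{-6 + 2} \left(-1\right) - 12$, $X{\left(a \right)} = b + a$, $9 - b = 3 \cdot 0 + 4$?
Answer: $\frac{7755}{4} \approx 1938.8$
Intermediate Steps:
$b = 5$ ($b = 9 - \left(3 \cdot 0 + 4\right) = 9 - \left(0 + 4\right) = 9 - 4 = 5$)
$X{\left(a \right)} = 5 + a$
$x = - \frac{47}{4}$ ($x = \frac{1}{-4} \left(-1\right) - 12 = \left(- \frac{1}{4}\right) \left(-1\right) - 12 = \frac{1}{4} - 12 = - \frac{47}{4} \approx -11.75$)
$x \left(-33\right) X{\left(0 \right)} = \left(- \frac{47}{4}\right) \left(-33\right) \left(5 + 0\right) = \frac{1551}{4} \cdot 5 = \frac{7755}{4}$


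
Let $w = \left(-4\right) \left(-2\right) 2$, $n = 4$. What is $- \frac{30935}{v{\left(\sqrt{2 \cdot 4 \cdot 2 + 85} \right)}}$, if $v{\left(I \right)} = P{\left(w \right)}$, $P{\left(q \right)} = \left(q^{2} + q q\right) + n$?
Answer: $- \frac{30935}{516} \approx -59.952$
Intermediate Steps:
$w = 16$ ($w = 8 \cdot 2 = 16$)
$P{\left(q \right)} = 4 + 2 q^{2}$ ($P{\left(q \right)} = \left(q^{2} + q q\right) + 4 = \left(q^{2} + q^{2}\right) + 4 = 2 q^{2} + 4 = 4 + 2 q^{2}$)
$v{\left(I \right)} = 516$ ($v{\left(I \right)} = 4 + 2 \cdot 16^{2} = 4 + 2 \cdot 256 = 4 + 512 = 516$)
$- \frac{30935}{v{\left(\sqrt{2 \cdot 4 \cdot 2 + 85} \right)}} = - \frac{30935}{516}$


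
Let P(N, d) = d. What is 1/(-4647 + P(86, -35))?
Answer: -1/4682 ≈ -0.00021358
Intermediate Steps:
1/(-4647 + P(86, -35)) = 1/(-4647 - 35) = 1/(-4682) = -1/4682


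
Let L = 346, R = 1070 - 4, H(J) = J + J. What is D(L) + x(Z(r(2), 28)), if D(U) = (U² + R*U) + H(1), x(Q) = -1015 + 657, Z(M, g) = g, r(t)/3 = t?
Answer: 488196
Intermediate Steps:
H(J) = 2*J
r(t) = 3*t
R = 1066
x(Q) = -358
D(U) = 2 + U² + 1066*U (D(U) = (U² + 1066*U) + 2*1 = (U² + 1066*U) + 2 = 2 + U² + 1066*U)
D(L) + x(Z(r(2), 28)) = (2 + 346² + 1066*346) - 358 = (2 + 119716 + 368836) - 358 = 488554 - 358 = 488196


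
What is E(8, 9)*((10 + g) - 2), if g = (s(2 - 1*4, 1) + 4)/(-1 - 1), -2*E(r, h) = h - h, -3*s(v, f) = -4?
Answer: 0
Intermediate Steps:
s(v, f) = 4/3 (s(v, f) = -⅓*(-4) = 4/3)
E(r, h) = 0 (E(r, h) = -(h - h)/2 = -½*0 = 0)
g = -8/3 (g = (4/3 + 4)/(-1 - 1) = (16/3)/(-2) = (16/3)*(-½) = -8/3 ≈ -2.6667)
E(8, 9)*((10 + g) - 2) = 0*((10 - 8/3) - 2) = 0*(22/3 - 2) = 0*(16/3) = 0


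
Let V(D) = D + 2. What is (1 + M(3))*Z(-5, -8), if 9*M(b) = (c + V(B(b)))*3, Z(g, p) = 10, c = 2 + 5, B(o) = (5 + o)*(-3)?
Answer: -40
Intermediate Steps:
B(o) = -15 - 3*o
c = 7
V(D) = 2 + D
M(b) = -2 - b (M(b) = ((7 + (2 + (-15 - 3*b)))*3)/9 = ((7 + (-13 - 3*b))*3)/9 = ((-6 - 3*b)*3)/9 = (-18 - 9*b)/9 = -2 - b)
(1 + M(3))*Z(-5, -8) = (1 + (-2 - 1*3))*10 = (1 + (-2 - 3))*10 = (1 - 5)*10 = -4*10 = -40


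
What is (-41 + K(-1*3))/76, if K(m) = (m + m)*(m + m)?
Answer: -5/76 ≈ -0.065789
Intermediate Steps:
K(m) = 4*m² (K(m) = (2*m)*(2*m) = 4*m²)
(-41 + K(-1*3))/76 = (-41 + 4*(-1*3)²)/76 = (-41 + 4*(-3)²)*(1/76) = (-41 + 4*9)*(1/76) = (-41 + 36)*(1/76) = -5*1/76 = -5/76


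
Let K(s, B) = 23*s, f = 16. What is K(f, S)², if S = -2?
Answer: 135424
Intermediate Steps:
K(f, S)² = (23*16)² = 368² = 135424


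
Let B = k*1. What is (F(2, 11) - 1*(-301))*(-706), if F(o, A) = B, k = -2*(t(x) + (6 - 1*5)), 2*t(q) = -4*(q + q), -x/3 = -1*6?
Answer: -312758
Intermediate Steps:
x = 18 (x = -(-3)*6 = -3*(-6) = 18)
t(q) = -4*q (t(q) = (-4*(q + q))/2 = (-8*q)/2 = -4*q)
k = 142 (k = -2*(-4*18 + (6 - 1*5)) = -2*(-72 + (6 - 5)) = -2*(-72 + 1) = -2*(-71) = 142)
B = 142 (B = 142*1 = 142)
F(o, A) = 142
(F(2, 11) - 1*(-301))*(-706) = (142 - 1*(-301))*(-706) = (142 + 301)*(-706) = 443*(-706) = -312758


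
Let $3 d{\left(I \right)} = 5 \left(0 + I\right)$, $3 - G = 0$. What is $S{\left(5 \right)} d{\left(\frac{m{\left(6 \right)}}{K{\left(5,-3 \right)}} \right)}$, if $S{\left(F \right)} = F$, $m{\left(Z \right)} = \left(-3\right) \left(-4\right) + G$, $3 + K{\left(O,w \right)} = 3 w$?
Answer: $- \frac{125}{12} \approx -10.417$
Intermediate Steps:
$G = 3$ ($G = 3 - 0 = 3 + 0 = 3$)
$K{\left(O,w \right)} = -3 + 3 w$
$m{\left(Z \right)} = 15$ ($m{\left(Z \right)} = \left(-3\right) \left(-4\right) + 3 = 12 + 3 = 15$)
$d{\left(I \right)} = \frac{5 I}{3}$ ($d{\left(I \right)} = \frac{5 \left(0 + I\right)}{3} = \frac{5 I}{3}$)
$S{\left(5 \right)} d{\left(\frac{m{\left(6 \right)}}{K{\left(5,-3 \right)}} \right)} = 5 \frac{5 \frac{15}{-3 + 3 \left(-3\right)}}{3} = 5 \frac{5 \frac{15}{-3 - 9}}{3} = 5 \frac{5 \frac{15}{-12}}{3} = 5 \frac{5 \cdot 15 \left(- \frac{1}{12}\right)}{3} = 5 \cdot \frac{5}{3} \left(- \frac{5}{4}\right) = 5 \left(- \frac{25}{12}\right) = - \frac{125}{12}$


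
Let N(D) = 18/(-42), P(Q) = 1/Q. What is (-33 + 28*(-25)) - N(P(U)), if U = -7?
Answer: -5128/7 ≈ -732.57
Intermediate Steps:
N(D) = -3/7 (N(D) = 18*(-1/42) = -3/7)
(-33 + 28*(-25)) - N(P(U)) = (-33 + 28*(-25)) - 1*(-3/7) = (-33 - 700) + 3/7 = -733 + 3/7 = -5128/7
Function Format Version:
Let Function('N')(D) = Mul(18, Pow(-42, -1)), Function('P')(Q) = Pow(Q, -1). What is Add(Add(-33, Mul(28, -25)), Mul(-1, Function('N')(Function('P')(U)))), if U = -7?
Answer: Rational(-5128, 7) ≈ -732.57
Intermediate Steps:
Function('N')(D) = Rational(-3, 7) (Function('N')(D) = Mul(18, Rational(-1, 42)) = Rational(-3, 7))
Add(Add(-33, Mul(28, -25)), Mul(-1, Function('N')(Function('P')(U)))) = Add(Add(-33, Mul(28, -25)), Mul(-1, Rational(-3, 7))) = Add(Add(-33, -700), Rational(3, 7)) = Add(-733, Rational(3, 7)) = Rational(-5128, 7)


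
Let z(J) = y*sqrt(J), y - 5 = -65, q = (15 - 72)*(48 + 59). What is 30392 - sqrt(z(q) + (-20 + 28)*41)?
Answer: 30392 - 2*sqrt(82 - 15*I*sqrt(6099)) ≈ 30342.0 + 46.74*I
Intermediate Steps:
q = -6099 (q = -57*107 = -6099)
y = -60 (y = 5 - 65 = -60)
z(J) = -60*sqrt(J)
30392 - sqrt(z(q) + (-20 + 28)*41) = 30392 - sqrt(-60*I*sqrt(6099) + (-20 + 28)*41) = 30392 - sqrt(-60*I*sqrt(6099) + 8*41) = 30392 - sqrt(-60*I*sqrt(6099) + 328) = 30392 - sqrt(328 - 60*I*sqrt(6099))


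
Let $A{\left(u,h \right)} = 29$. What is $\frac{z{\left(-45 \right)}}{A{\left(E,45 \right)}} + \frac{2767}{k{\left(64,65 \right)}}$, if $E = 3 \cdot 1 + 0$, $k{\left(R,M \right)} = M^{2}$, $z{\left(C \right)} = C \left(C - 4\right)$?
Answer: $\frac{9396368}{122525} \approx 76.689$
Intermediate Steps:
$z{\left(C \right)} = C \left(-4 + C\right)$
$E = 3$ ($E = 3 + 0 = 3$)
$\frac{z{\left(-45 \right)}}{A{\left(E,45 \right)}} + \frac{2767}{k{\left(64,65 \right)}} = \frac{\left(-45\right) \left(-4 - 45\right)}{29} + \frac{2767}{65^{2}} = \left(-45\right) \left(-49\right) \frac{1}{29} + \frac{2767}{4225} = 2205 \cdot \frac{1}{29} + 2767 \cdot \frac{1}{4225} = \frac{2205}{29} + \frac{2767}{4225} = \frac{9396368}{122525}$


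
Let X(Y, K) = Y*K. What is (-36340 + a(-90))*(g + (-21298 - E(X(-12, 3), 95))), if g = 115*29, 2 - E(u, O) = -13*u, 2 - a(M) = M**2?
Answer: 777531686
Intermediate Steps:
a(M) = 2 - M**2
X(Y, K) = K*Y
E(u, O) = 2 + 13*u (E(u, O) = 2 - (-13)*u = 2 + 13*u)
g = 3335
(-36340 + a(-90))*(g + (-21298 - E(X(-12, 3), 95))) = (-36340 + (2 - 1*(-90)**2))*(3335 + (-21298 - (2 + 13*(3*(-12))))) = (-36340 + (2 - 1*8100))*(3335 + (-21298 - (2 + 13*(-36)))) = (-36340 + (2 - 8100))*(3335 + (-21298 - (2 - 468))) = (-36340 - 8098)*(3335 + (-21298 - 1*(-466))) = -44438*(3335 + (-21298 + 466)) = -44438*(3335 - 20832) = -44438*(-17497) = 777531686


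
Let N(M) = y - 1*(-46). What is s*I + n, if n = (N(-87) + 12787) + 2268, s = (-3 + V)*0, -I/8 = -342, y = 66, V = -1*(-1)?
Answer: 15167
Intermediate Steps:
V = 1
I = 2736 (I = -8*(-342) = 2736)
N(M) = 112 (N(M) = 66 - 1*(-46) = 66 + 46 = 112)
s = 0 (s = (-3 + 1)*0 = -2*0 = 0)
n = 15167 (n = (112 + 12787) + 2268 = 12899 + 2268 = 15167)
s*I + n = 0*2736 + 15167 = 0 + 15167 = 15167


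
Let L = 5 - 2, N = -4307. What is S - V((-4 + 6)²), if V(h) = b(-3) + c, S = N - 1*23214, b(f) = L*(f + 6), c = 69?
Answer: -27599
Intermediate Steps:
L = 3
b(f) = 18 + 3*f (b(f) = 3*(f + 6) = 3*(6 + f) = 18 + 3*f)
S = -27521 (S = -4307 - 1*23214 = -4307 - 23214 = -27521)
V(h) = 78 (V(h) = (18 + 3*(-3)) + 69 = (18 - 9) + 69 = 9 + 69 = 78)
S - V((-4 + 6)²) = -27521 - 1*78 = -27521 - 78 = -27599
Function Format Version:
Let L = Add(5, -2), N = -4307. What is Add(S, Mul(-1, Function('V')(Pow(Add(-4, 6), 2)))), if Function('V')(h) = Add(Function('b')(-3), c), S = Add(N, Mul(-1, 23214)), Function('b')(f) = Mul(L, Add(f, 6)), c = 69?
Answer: -27599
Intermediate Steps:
L = 3
Function('b')(f) = Add(18, Mul(3, f)) (Function('b')(f) = Mul(3, Add(f, 6)) = Mul(3, Add(6, f)) = Add(18, Mul(3, f)))
S = -27521 (S = Add(-4307, Mul(-1, 23214)) = Add(-4307, -23214) = -27521)
Function('V')(h) = 78 (Function('V')(h) = Add(Add(18, Mul(3, -3)), 69) = Add(Add(18, -9), 69) = Add(9, 69) = 78)
Add(S, Mul(-1, Function('V')(Pow(Add(-4, 6), 2)))) = Add(-27521, Mul(-1, 78)) = Add(-27521, -78) = -27599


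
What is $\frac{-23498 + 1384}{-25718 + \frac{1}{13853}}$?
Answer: $\frac{306345242}{356271453} \approx 0.85986$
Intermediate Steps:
$\frac{-23498 + 1384}{-25718 + \frac{1}{13853}} = - \frac{22114}{-25718 + \frac{1}{13853}} = - \frac{22114}{- \frac{356271453}{13853}} = \left(-22114\right) \left(- \frac{13853}{356271453}\right) = \frac{306345242}{356271453}$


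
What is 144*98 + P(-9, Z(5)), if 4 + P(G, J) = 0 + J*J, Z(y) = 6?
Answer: 14144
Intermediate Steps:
P(G, J) = -4 + J² (P(G, J) = -4 + (0 + J*J) = -4 + (0 + J²) = -4 + J²)
144*98 + P(-9, Z(5)) = 144*98 + (-4 + 6²) = 14112 + (-4 + 36) = 14112 + 32 = 14144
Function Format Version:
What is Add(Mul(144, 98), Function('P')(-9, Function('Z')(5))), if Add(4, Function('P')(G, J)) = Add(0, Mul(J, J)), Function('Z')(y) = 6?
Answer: 14144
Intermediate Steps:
Function('P')(G, J) = Add(-4, Pow(J, 2)) (Function('P')(G, J) = Add(-4, Add(0, Mul(J, J))) = Add(-4, Add(0, Pow(J, 2))) = Add(-4, Pow(J, 2)))
Add(Mul(144, 98), Function('P')(-9, Function('Z')(5))) = Add(Mul(144, 98), Add(-4, Pow(6, 2))) = Add(14112, Add(-4, 36)) = Add(14112, 32) = 14144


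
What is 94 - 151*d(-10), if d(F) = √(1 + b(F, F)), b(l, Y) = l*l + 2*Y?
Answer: -1265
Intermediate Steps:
b(l, Y) = l² + 2*Y
d(F) = √(1 + F² + 2*F) (d(F) = √(1 + (F² + 2*F)) = √(1 + F² + 2*F))
94 - 151*d(-10) = 94 - 151*√(1 + (-10)² + 2*(-10)) = 94 - 151*√(1 + 100 - 20) = 94 - 151*√81 = 94 - 151*9 = 94 - 1359 = -1265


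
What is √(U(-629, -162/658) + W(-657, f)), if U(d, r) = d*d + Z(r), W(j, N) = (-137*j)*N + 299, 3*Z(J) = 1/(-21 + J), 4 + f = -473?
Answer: I*√2078428182181870/6990 ≈ 6522.1*I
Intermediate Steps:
f = -477 (f = -4 - 473 = -477)
Z(J) = 1/(3*(-21 + J))
W(j, N) = 299 - 137*N*j (W(j, N) = -137*N*j + 299 = 299 - 137*N*j)
U(d, r) = d² + 1/(3*(-21 + r)) (U(d, r) = d*d + 1/(3*(-21 + r)) = d² + 1/(3*(-21 + r)))
√(U(-629, -162/658) + W(-657, f)) = √((1 + 3*(-629)²*(-21 - 162/658))/(3*(-21 - 162/658)) + (299 - 137*(-477)*(-657))) = √((1 + 3*395641*(-21 - 162*1/658))/(3*(-21 - 162*1/658)) + (299 - 42934293)) = √((1 + 3*395641*(-21 - 81/329))/(3*(-21 - 81/329)) - 42933994) = √((1 + 3*395641*(-6990/329))/(3*(-6990/329)) - 42933994) = √((⅓)*(-329/6990)*(1 - 8296591770/329) - 42933994) = √((⅓)*(-329/6990)*(-8296591441/329) - 42933994) = √(8296591441/20970 - 42933994) = √(-892029262739/20970) = I*√2078428182181870/6990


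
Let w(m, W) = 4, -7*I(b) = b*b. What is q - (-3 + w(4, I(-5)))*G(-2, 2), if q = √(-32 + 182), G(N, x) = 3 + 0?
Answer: -3 + 5*√6 ≈ 9.2475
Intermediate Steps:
G(N, x) = 3
I(b) = -b²/7 (I(b) = -b*b/7 = -b²/7)
q = 5*√6 (q = √150 = 5*√6 ≈ 12.247)
q - (-3 + w(4, I(-5)))*G(-2, 2) = 5*√6 - (-3 + 4)*3 = 5*√6 - 3 = -3 + 5*√6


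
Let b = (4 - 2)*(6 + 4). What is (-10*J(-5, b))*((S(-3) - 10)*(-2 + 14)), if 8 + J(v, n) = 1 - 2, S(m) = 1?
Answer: -9720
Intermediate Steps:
b = 20 (b = 2*10 = 20)
J(v, n) = -9 (J(v, n) = -8 + (1 - 2) = -8 - 1 = -9)
(-10*J(-5, b))*((S(-3) - 10)*(-2 + 14)) = (-10*(-9))*((1 - 10)*(-2 + 14)) = 90*(-9*12) = 90*(-108) = -9720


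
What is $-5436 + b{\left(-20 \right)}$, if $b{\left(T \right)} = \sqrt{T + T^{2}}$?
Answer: $-5436 + 2 \sqrt{95} \approx -5416.5$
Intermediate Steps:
$-5436 + b{\left(-20 \right)} = -5436 + \sqrt{- 20 \left(1 - 20\right)} = -5436 + \sqrt{\left(-20\right) \left(-19\right)} = -5436 + \sqrt{380} = -5436 + 2 \sqrt{95}$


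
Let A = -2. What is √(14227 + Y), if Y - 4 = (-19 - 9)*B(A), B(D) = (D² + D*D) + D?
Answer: 7*√287 ≈ 118.59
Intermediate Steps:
B(D) = D + 2*D² (B(D) = (D² + D²) + D = 2*D² + D = D + 2*D²)
Y = -164 (Y = 4 + (-19 - 9)*(-2*(1 + 2*(-2))) = 4 - (-56)*(1 - 4) = 4 - (-56)*(-3) = 4 - 28*6 = 4 - 168 = -164)
√(14227 + Y) = √(14227 - 164) = √14063 = 7*√287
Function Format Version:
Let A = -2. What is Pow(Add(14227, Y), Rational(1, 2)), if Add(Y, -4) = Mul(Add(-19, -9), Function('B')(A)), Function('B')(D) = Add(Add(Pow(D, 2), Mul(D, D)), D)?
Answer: Mul(7, Pow(287, Rational(1, 2))) ≈ 118.59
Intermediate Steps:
Function('B')(D) = Add(D, Mul(2, Pow(D, 2))) (Function('B')(D) = Add(Add(Pow(D, 2), Pow(D, 2)), D) = Add(Mul(2, Pow(D, 2)), D) = Add(D, Mul(2, Pow(D, 2))))
Y = -164 (Y = Add(4, Mul(Add(-19, -9), Mul(-2, Add(1, Mul(2, -2))))) = Add(4, Mul(-28, Mul(-2, Add(1, -4)))) = Add(4, Mul(-28, Mul(-2, -3))) = Add(4, Mul(-28, 6)) = Add(4, -168) = -164)
Pow(Add(14227, Y), Rational(1, 2)) = Pow(Add(14227, -164), Rational(1, 2)) = Pow(14063, Rational(1, 2)) = Mul(7, Pow(287, Rational(1, 2)))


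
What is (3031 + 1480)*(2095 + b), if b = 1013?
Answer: 14020188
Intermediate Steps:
(3031 + 1480)*(2095 + b) = (3031 + 1480)*(2095 + 1013) = 4511*3108 = 14020188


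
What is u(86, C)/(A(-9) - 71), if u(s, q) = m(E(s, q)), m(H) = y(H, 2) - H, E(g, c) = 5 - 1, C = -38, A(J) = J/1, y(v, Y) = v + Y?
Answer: -1/40 ≈ -0.025000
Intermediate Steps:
y(v, Y) = Y + v
A(J) = J (A(J) = J*1 = J)
E(g, c) = 4
m(H) = 2 (m(H) = (2 + H) - H = 2)
u(s, q) = 2
u(86, C)/(A(-9) - 71) = 2/(-9 - 71) = 2/(-80) = -1/80*2 = -1/40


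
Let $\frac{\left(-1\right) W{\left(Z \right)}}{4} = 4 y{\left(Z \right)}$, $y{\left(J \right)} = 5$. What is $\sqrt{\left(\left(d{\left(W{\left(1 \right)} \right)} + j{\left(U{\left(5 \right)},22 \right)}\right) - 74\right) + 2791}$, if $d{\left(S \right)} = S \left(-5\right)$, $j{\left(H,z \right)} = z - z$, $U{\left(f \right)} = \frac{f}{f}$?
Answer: $\sqrt{3117} \approx 55.83$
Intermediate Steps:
$U{\left(f \right)} = 1$
$j{\left(H,z \right)} = 0$
$W{\left(Z \right)} = -80$ ($W{\left(Z \right)} = - 4 \cdot 4 \cdot 5 = \left(-4\right) 20 = -80$)
$d{\left(S \right)} = - 5 S$
$\sqrt{\left(\left(d{\left(W{\left(1 \right)} \right)} + j{\left(U{\left(5 \right)},22 \right)}\right) - 74\right) + 2791} = \sqrt{\left(\left(\left(-5\right) \left(-80\right) + 0\right) - 74\right) + 2791} = \sqrt{\left(\left(400 + 0\right) - 74\right) + 2791} = \sqrt{\left(400 - 74\right) + 2791} = \sqrt{326 + 2791} = \sqrt{3117}$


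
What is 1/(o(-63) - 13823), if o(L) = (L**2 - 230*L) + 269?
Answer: 1/4905 ≈ 0.00020387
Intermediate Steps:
o(L) = 269 + L**2 - 230*L
1/(o(-63) - 13823) = 1/((269 + (-63)**2 - 230*(-63)) - 13823) = 1/((269 + 3969 + 14490) - 13823) = 1/(18728 - 13823) = 1/4905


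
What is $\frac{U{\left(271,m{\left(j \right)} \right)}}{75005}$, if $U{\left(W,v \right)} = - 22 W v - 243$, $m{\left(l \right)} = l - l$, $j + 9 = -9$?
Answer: $- \frac{243}{75005} \approx -0.0032398$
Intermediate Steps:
$j = -18$ ($j = -9 - 9 = -18$)
$m{\left(l \right)} = 0$
$U{\left(W,v \right)} = -243 - 22 W v$ ($U{\left(W,v \right)} = - 22 W v - 243 = -243 - 22 W v$)
$\frac{U{\left(271,m{\left(j \right)} \right)}}{75005} = \frac{-243 - 5962 \cdot 0}{75005} = \left(-243 + 0\right) \frac{1}{75005} = \left(-243\right) \frac{1}{75005} = - \frac{243}{75005}$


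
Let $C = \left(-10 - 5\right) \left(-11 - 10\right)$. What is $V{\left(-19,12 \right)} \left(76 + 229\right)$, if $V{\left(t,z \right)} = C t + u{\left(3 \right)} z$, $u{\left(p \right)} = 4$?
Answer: $-1810785$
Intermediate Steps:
$C = 315$ ($C = \left(-15\right) \left(-21\right) = 315$)
$V{\left(t,z \right)} = 4 z + 315 t$ ($V{\left(t,z \right)} = 315 t + 4 z = 4 z + 315 t$)
$V{\left(-19,12 \right)} \left(76 + 229\right) = \left(4 \cdot 12 + 315 \left(-19\right)\right) \left(76 + 229\right) = \left(48 - 5985\right) 305 = \left(-5937\right) 305 = -1810785$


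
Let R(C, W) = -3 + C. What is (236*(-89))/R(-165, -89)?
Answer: 5251/42 ≈ 125.02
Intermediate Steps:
(236*(-89))/R(-165, -89) = (236*(-89))/(-3 - 165) = -21004/(-168) = -21004*(-1/168) = 5251/42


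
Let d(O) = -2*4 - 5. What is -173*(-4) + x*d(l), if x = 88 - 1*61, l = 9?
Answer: 341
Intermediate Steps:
d(O) = -13 (d(O) = -8 - 5 = -13)
x = 27 (x = 88 - 61 = 27)
-173*(-4) + x*d(l) = -173*(-4) + 27*(-13) = 692 - 351 = 341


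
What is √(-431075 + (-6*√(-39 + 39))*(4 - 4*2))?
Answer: 5*I*√17243 ≈ 656.56*I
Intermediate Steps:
√(-431075 + (-6*√(-39 + 39))*(4 - 4*2)) = √(-431075 + (-6*√0)*(4 - 8)) = √(-431075 - 6*0*(-4)) = √(-431075 + 0*(-4)) = √(-431075 + 0) = √(-431075) = 5*I*√17243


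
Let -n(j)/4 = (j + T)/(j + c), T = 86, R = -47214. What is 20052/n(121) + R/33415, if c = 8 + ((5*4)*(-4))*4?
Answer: 3553835683/768545 ≈ 4624.1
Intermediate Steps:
c = -312 (c = 8 + (20*(-4))*4 = 8 - 80*4 = 8 - 320 = -312)
n(j) = -4*(86 + j)/(-312 + j) (n(j) = -4*(j + 86)/(j - 312) = -4*(86 + j)/(-312 + j))
20052/n(121) + R/33415 = 20052/((4*(-86 - 1*121)/(-312 + 121))) - 47214/33415 = 20052/((4*(-86 - 121)/(-191))) - 47214*1/33415 = 20052/((4*(-1/191)*(-207))) - 47214/33415 = 20052/(828/191) - 47214/33415 = 20052*(191/828) - 47214/33415 = 106387/23 - 47214/33415 = 3553835683/768545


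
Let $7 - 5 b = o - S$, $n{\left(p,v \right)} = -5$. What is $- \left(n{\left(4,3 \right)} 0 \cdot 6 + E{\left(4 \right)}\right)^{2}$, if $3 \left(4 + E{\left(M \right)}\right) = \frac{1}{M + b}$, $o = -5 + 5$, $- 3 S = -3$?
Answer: $- \frac{109561}{7056} \approx -15.527$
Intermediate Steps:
$S = 1$ ($S = \left(- \frac{1}{3}\right) \left(-3\right) = 1$)
$o = 0$
$b = \frac{8}{5}$ ($b = \frac{7}{5} - \frac{0 - 1}{5} = \frac{7}{5} - - \frac{1}{5} = \frac{7}{5} + \frac{1}{5} = \frac{8}{5} \approx 1.6$)
$E{\left(M \right)} = -4 + \frac{1}{3 \left(\frac{8}{5} + M\right)}$ ($E{\left(M \right)} = -4 + \frac{1}{3 \left(M + \frac{8}{5}\right)} = -4 + \frac{1}{3 \left(\frac{8}{5} + M\right)}$)
$- \left(n{\left(4,3 \right)} 0 \cdot 6 + E{\left(4 \right)}\right)^{2} = - \left(\left(-5\right) 0 \cdot 6 + \frac{-91 - 240}{3 \left(8 + 5 \cdot 4\right)}\right)^{2} = - \left(0 \cdot 6 + \frac{-91 - 240}{3 \left(8 + 20\right)}\right)^{2} = - \left(0 + \frac{1}{3} \cdot \frac{1}{28} \left(-331\right)\right)^{2} = - \left(0 - \frac{331}{84}\right)^{2} = - \left(- \frac{331}{84}\right)^{2} = \left(-1\right) \frac{109561}{7056} = - \frac{109561}{7056}$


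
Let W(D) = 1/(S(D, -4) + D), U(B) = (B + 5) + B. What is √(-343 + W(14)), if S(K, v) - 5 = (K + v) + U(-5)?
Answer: I*√49386/12 ≈ 18.519*I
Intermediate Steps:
U(B) = 5 + 2*B (U(B) = (5 + B) + B = 5 + 2*B)
S(K, v) = K + v (S(K, v) = 5 + ((K + v) + (5 + 2*(-5))) = 5 + ((K + v) + (5 - 10)) = 5 + ((K + v) - 5) = 5 + (-5 + K + v) = K + v)
W(D) = 1/(-4 + 2*D) (W(D) = 1/((D - 4) + D) = 1/((-4 + D) + D) = 1/(-4 + 2*D))
√(-343 + W(14)) = √(-343 + 1/(2*(-2 + 14))) = √(-343 + (½)/12) = √(-343 + (½)*(1/12)) = √(-343 + 1/24) = √(-8231/24) = I*√49386/12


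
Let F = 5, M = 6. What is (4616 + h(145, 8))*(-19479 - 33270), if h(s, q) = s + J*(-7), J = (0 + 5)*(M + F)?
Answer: -230829624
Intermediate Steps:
J = 55 (J = (0 + 5)*(6 + 5) = 5*11 = 55)
h(s, q) = -385 + s (h(s, q) = s + 55*(-7) = s - 385 = -385 + s)
(4616 + h(145, 8))*(-19479 - 33270) = (4616 + (-385 + 145))*(-19479 - 33270) = (4616 - 240)*(-52749) = 4376*(-52749) = -230829624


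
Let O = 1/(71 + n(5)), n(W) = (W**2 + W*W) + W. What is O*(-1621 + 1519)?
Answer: -17/21 ≈ -0.80952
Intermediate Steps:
n(W) = W + 2*W**2 (n(W) = (W**2 + W**2) + W = 2*W**2 + W = W + 2*W**2)
O = 1/126 (O = 1/(71 + 5*(1 + 2*5)) = 1/(71 + 5*(1 + 10)) = 1/(71 + 5*11) = 1/(71 + 55) = 1/126 ≈ 0.0079365)
O*(-1621 + 1519) = (-1621 + 1519)/126 = (1/126)*(-102) = -17/21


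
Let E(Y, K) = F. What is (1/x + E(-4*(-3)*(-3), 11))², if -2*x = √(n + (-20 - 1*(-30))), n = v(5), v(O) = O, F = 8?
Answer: 964/15 - 32*√15/15 ≈ 56.004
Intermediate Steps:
n = 5
E(Y, K) = 8
x = -√15/2 (x = -√(5 + (-20 - 1*(-30)))/2 = -√(5 + (-20 + 30))/2 = -√(5 + 10)/2 = -√15/2 ≈ -1.9365)
(1/x + E(-4*(-3)*(-3), 11))² = (1/(-√15/2) + 8)² = (-2*√15/15 + 8)² = (8 - 2*√15/15)²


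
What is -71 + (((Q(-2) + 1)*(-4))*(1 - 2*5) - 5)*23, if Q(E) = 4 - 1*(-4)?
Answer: 7266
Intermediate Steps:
Q(E) = 8 (Q(E) = 4 + 4 = 8)
-71 + (((Q(-2) + 1)*(-4))*(1 - 2*5) - 5)*23 = -71 + (((8 + 1)*(-4))*(1 - 2*5) - 5)*23 = -71 + ((9*(-4))*(1 - 10) - 5)*23 = -71 + (-36*(-9) - 5)*23 = -71 + (324 - 5)*23 = -71 + 319*23 = -71 + 7337 = 7266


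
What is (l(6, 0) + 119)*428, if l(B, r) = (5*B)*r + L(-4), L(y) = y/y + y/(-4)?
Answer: 51788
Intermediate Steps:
L(y) = 1 - y/4 (L(y) = 1 + y*(-1/4) = 1 - y/4)
l(B, r) = 2 + 5*B*r (l(B, r) = (5*B)*r + (1 - 1/4*(-4)) = 5*B*r + (1 + 1) = 5*B*r + 2 = 2 + 5*B*r)
(l(6, 0) + 119)*428 = ((2 + 5*6*0) + 119)*428 = ((2 + 0) + 119)*428 = (2 + 119)*428 = 121*428 = 51788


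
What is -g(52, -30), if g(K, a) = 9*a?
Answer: 270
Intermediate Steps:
-g(52, -30) = -9*(-30) = -1*(-270) = 270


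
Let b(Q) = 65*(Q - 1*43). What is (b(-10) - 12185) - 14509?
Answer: -30139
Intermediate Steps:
b(Q) = -2795 + 65*Q (b(Q) = 65*(Q - 43) = 65*(-43 + Q) = -2795 + 65*Q)
(b(-10) - 12185) - 14509 = ((-2795 + 65*(-10)) - 12185) - 14509 = ((-2795 - 650) - 12185) - 14509 = (-3445 - 12185) - 14509 = -15630 - 14509 = -30139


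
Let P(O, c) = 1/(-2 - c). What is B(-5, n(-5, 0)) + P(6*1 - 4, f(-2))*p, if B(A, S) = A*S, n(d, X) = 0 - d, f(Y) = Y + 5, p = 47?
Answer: -172/5 ≈ -34.400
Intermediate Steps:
f(Y) = 5 + Y
n(d, X) = -d
B(-5, n(-5, 0)) + P(6*1 - 4, f(-2))*p = -(-5)*(-5) - 1/(2 + (5 - 2))*47 = -5*5 - 1/(2 + 3)*47 = -25 - 1/5*47 = -25 - 47/5 = -172/5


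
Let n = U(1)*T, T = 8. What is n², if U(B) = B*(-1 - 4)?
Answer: 1600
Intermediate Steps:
U(B) = -5*B (U(B) = B*(-5) = -5*B)
n = -40 (n = -5*1*8 = -5*8 = -40)
n² = (-40)² = 1600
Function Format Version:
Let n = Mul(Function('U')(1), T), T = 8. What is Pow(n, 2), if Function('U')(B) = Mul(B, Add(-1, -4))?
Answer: 1600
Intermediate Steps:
Function('U')(B) = Mul(-5, B) (Function('U')(B) = Mul(B, -5) = Mul(-5, B))
n = -40 (n = Mul(Mul(-5, 1), 8) = Mul(-5, 8) = -40)
Pow(n, 2) = Pow(-40, 2) = 1600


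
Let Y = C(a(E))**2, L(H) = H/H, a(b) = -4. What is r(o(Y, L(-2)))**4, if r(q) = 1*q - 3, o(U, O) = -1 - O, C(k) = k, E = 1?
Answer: 625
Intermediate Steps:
L(H) = 1
Y = 16 (Y = (-4)**2 = 16)
r(q) = -3 + q (r(q) = q - 3 = -3 + q)
r(o(Y, L(-2)))**4 = (-3 + (-1 - 1*1))**4 = (-3 + (-1 - 1))**4 = (-3 - 2)**4 = (-5)**4 = 625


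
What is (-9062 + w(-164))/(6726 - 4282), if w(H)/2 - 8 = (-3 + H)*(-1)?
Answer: -2178/611 ≈ -3.5646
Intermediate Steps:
w(H) = 22 - 2*H (w(H) = 16 + 2*((-3 + H)*(-1)) = 16 + 2*(3 - H) = 16 + (6 - 2*H) = 22 - 2*H)
(-9062 + w(-164))/(6726 - 4282) = (-9062 + (22 - 2*(-164)))/(6726 - 4282) = (-9062 + (22 + 328))/2444 = (-9062 + 350)*(1/2444) = -8712*1/2444 = -2178/611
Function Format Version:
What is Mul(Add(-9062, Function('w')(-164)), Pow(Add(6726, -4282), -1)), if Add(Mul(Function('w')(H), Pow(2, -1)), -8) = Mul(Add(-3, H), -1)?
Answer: Rational(-2178, 611) ≈ -3.5646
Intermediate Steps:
Function('w')(H) = Add(22, Mul(-2, H)) (Function('w')(H) = Add(16, Mul(2, Mul(Add(-3, H), -1))) = Add(16, Mul(2, Add(3, Mul(-1, H)))) = Add(16, Add(6, Mul(-2, H))) = Add(22, Mul(-2, H)))
Mul(Add(-9062, Function('w')(-164)), Pow(Add(6726, -4282), -1)) = Mul(Add(-9062, Add(22, Mul(-2, -164))), Pow(Add(6726, -4282), -1)) = Mul(Add(-9062, Add(22, 328)), Pow(2444, -1)) = Mul(Add(-9062, 350), Rational(1, 2444)) = Mul(-8712, Rational(1, 2444)) = Rational(-2178, 611)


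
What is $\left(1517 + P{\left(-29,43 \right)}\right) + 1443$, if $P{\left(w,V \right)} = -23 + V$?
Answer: $2980$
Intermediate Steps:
$\left(1517 + P{\left(-29,43 \right)}\right) + 1443 = \left(1517 + \left(-23 + 43\right)\right) + 1443 = \left(1517 + 20\right) + 1443 = 1537 + 1443 = 2980$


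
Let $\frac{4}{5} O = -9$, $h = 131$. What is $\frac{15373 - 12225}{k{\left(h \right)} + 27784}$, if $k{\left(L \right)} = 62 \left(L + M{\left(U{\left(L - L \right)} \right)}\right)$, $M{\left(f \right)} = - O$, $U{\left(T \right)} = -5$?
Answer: $\frac{6296}{73207} \approx 0.086003$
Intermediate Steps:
$O = - \frac{45}{4}$ ($O = \frac{5}{4} \left(-9\right) = - \frac{45}{4} \approx -11.25$)
$M{\left(f \right)} = \frac{45}{4}$ ($M{\left(f \right)} = \left(-1\right) \left(- \frac{45}{4}\right) = \frac{45}{4}$)
$k{\left(L \right)} = \frac{1395}{2} + 62 L$ ($k{\left(L \right)} = 62 \left(L + \frac{45}{4}\right) = 62 \left(\frac{45}{4} + L\right) = \frac{1395}{2} + 62 L$)
$\frac{15373 - 12225}{k{\left(h \right)} + 27784} = \frac{15373 - 12225}{\left(\frac{1395}{2} + 62 \cdot 131\right) + 27784} = \frac{3148}{\left(\frac{1395}{2} + 8122\right) + 27784} = \frac{3148}{\frac{17639}{2} + 27784} = \frac{3148}{\frac{73207}{2}} = 3148 \cdot \frac{2}{73207} = \frac{6296}{73207}$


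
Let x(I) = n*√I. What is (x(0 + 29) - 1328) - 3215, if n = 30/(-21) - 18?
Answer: -4543 - 136*√29/7 ≈ -4647.6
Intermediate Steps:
n = -136/7 (n = 30*(-1/21) - 18 = -10/7 - 18 = -136/7 ≈ -19.429)
x(I) = -136*√I/7
(x(0 + 29) - 1328) - 3215 = (-136*√(0 + 29)/7 - 1328) - 3215 = (-136*√29/7 - 1328) - 3215 = (-1328 - 136*√29/7) - 3215 = -4543 - 136*√29/7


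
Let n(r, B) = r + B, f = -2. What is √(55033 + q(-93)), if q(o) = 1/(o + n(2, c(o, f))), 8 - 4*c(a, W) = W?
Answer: √1724128503/177 ≈ 234.59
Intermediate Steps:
c(a, W) = 2 - W/4
n(r, B) = B + r
q(o) = 1/(9/2 + o) (q(o) = 1/(o + ((2 - ¼*(-2)) + 2)) = 1/(o + ((2 + ½) + 2)) = 1/(o + (5/2 + 2)) = 1/(o + 9/2) = 1/(9/2 + o))
√(55033 + q(-93)) = √(55033 + 2/(9 + 2*(-93))) = √(55033 + 2/(9 - 186)) = √(55033 + 2/(-177)) = √(55033 + 2*(-1/177)) = √(55033 - 2/177) = √(9740839/177) = √1724128503/177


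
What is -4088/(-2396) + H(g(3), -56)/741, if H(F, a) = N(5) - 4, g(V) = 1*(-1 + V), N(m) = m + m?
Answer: 253632/147953 ≈ 1.7143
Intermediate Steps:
N(m) = 2*m
g(V) = -1 + V
H(F, a) = 6 (H(F, a) = 2*5 - 4 = 10 - 4 = 6)
-4088/(-2396) + H(g(3), -56)/741 = -4088/(-2396) + 6/741 = -4088*(-1/2396) + 6*(1/741) = 1022/599 + 2/247 = 253632/147953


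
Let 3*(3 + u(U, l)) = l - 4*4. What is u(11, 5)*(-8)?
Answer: 160/3 ≈ 53.333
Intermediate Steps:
u(U, l) = -25/3 + l/3 (u(U, l) = -3 + (l - 4*4)/3 = -3 + (l - 16)/3 = -3 + (-16 + l)/3 = -3 + (-16/3 + l/3) = -25/3 + l/3)
u(11, 5)*(-8) = (-25/3 + (⅓)*5)*(-8) = (-25/3 + 5/3)*(-8) = -20/3*(-8) = 160/3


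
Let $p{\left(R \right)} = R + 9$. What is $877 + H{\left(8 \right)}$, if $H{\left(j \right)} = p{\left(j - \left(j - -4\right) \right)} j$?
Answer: $917$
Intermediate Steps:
$p{\left(R \right)} = 9 + R$
$H{\left(j \right)} = 5 j$ ($H{\left(j \right)} = \left(9 + \left(j - \left(j - -4\right)\right)\right) j = \left(9 + \left(j - \left(j + 4\right)\right)\right) j = \left(9 + \left(j - \left(4 + j\right)\right)\right) j = \left(9 - 4\right) j = 5 j$)
$877 + H{\left(8 \right)} = 877 + 5 \cdot 8 = 877 + 40 = 917$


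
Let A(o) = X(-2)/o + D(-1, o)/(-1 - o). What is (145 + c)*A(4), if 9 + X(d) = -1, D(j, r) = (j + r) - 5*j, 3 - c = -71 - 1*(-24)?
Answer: -1599/2 ≈ -799.50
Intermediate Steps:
c = 50 (c = 3 - (-71 - 1*(-24)) = 3 - (-71 + 24) = 3 - 1*(-47) = 3 + 47 = 50)
D(j, r) = r - 4*j
X(d) = -10 (X(d) = -9 - 1 = -10)
A(o) = -10/o + (4 + o)/(-1 - o) (A(o) = -10/o + (o - 4*(-1))/(-1 - o) = -10/o + (o + 4)/(-1 - o) = -10/o + (4 + o)/(-1 - o))
(145 + c)*A(4) = (145 + 50)*((-10 - 1*4² - 14*4)/(4*(1 + 4))) = 195*((¼)*(-10 - 1*16 - 56)/5) = 195*((¼)*(⅕)*(-10 - 16 - 56)) = 195*((¼)*(⅕)*(-82)) = 195*(-41/10) = -1599/2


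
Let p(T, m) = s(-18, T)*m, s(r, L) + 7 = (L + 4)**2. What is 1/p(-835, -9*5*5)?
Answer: -1/155374650 ≈ -6.4361e-9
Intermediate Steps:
s(r, L) = -7 + (4 + L)**2 (s(r, L) = -7 + (L + 4)**2 = -7 + (4 + L)**2)
p(T, m) = m*(-7 + (4 + T)**2) (p(T, m) = (-7 + (4 + T)**2)*m = m*(-7 + (4 + T)**2))
1/p(-835, -9*5*5) = 1/((-9*5*5)*(-7 + (4 - 835)**2)) = 1/((-45*5)*(-7 + (-831)**2)) = 1/(-225*(-7 + 690561)) = 1/(-225*690554) = 1/(-155374650) = -1/155374650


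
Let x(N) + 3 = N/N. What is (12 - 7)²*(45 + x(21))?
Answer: 1075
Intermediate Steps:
x(N) = -2 (x(N) = -3 + N/N = -3 + 1 = -2)
(12 - 7)²*(45 + x(21)) = (12 - 7)²*(45 - 2) = 5²*43 = 25*43 = 1075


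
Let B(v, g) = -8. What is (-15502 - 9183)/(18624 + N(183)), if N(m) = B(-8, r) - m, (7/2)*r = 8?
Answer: -24685/18433 ≈ -1.3392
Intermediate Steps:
r = 16/7 (r = (2/7)*8 = 16/7 ≈ 2.2857)
N(m) = -8 - m
(-15502 - 9183)/(18624 + N(183)) = (-15502 - 9183)/(18624 + (-8 - 1*183)) = -24685/(18624 + (-8 - 183)) = -24685/(18624 - 191) = -24685/18433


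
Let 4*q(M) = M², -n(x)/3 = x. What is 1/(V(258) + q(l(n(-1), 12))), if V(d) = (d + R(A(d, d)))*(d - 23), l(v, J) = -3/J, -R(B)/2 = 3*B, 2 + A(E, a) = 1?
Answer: 64/3970561 ≈ 1.6119e-5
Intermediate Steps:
A(E, a) = -1 (A(E, a) = -2 + 1 = -1)
R(B) = -6*B
n(x) = -3*x
V(d) = (-23 + d)*(6 + d) (V(d) = (d - 6*(-1))*(d - 23) = (d + 6)*(-23 + d) = (6 + d)*(-23 + d) = (-23 + d)*(6 + d))
q(M) = M²/4
1/(V(258) + q(l(n(-1), 12))) = 1/((-138 + 258² - 17*258) + (-3/12)²/4) = 1/((-138 + 66564 - 4386) + (-3*1/12)²/4) = 1/(62040 + (-¼)²/4) = 1/(62040 + (¼)*(1/16)) = 1/(62040 + 1/64) = 1/(3970561/64) = 64/3970561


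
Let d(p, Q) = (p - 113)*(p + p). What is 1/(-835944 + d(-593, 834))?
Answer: 1/1372 ≈ 0.00072886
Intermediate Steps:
d(p, Q) = 2*p*(-113 + p) (d(p, Q) = (-113 + p)*(2*p) = 2*p*(-113 + p))
1/(-835944 + d(-593, 834)) = 1/(-835944 + 2*(-593)*(-113 - 593)) = 1/(-835944 + 2*(-593)*(-706)) = 1/(-835944 + 837316) = 1/1372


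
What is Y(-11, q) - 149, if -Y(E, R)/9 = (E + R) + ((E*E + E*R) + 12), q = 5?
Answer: -797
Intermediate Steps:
Y(E, R) = -108 - 9*E - 9*R - 9*E² - 9*E*R (Y(E, R) = -9*((E + R) + ((E*E + E*R) + 12)) = -9*((E + R) + ((E² + E*R) + 12)) = -9*((E + R) + (12 + E² + E*R)) = -9*(12 + E + R + E² + E*R) = -108 - 9*E - 9*R - 9*E² - 9*E*R)
Y(-11, q) - 149 = (-108 - 9*(-11) - 9*5 - 9*(-11)² - 9*(-11)*5) - 149 = (-108 + 99 - 45 - 9*121 + 495) - 149 = (-108 + 99 - 45 - 1089 + 495) - 149 = -648 - 149 = -797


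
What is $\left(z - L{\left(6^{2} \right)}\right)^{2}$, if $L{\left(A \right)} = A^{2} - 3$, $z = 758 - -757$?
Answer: $49284$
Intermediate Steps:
$z = 1515$ ($z = 758 + 757 = 1515$)
$L{\left(A \right)} = -3 + A^{2}$
$\left(z - L{\left(6^{2} \right)}\right)^{2} = \left(1515 - \left(-3 + \left(6^{2}\right)^{2}\right)\right)^{2} = \left(1515 - \left(-3 + 36^{2}\right)\right)^{2} = \left(1515 - \left(-3 + 1296\right)\right)^{2} = \left(1515 - 1293\right)^{2} = 222^{2} = 49284$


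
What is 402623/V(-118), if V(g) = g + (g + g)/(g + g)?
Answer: -30971/9 ≈ -3441.2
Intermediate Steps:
V(g) = 1 + g (V(g) = g + (2*g)/((2*g)) = g + (2*g)*(1/(2*g)) = g + 1 = 1 + g)
402623/V(-118) = 402623/(1 - 118) = 402623/(-117) = 402623*(-1/117) = -30971/9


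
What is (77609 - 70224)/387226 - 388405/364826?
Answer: -5275224090/5045361167 ≈ -1.0456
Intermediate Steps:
(77609 - 70224)/387226 - 388405/364826 = 7385*(1/387226) - 388405*1/364826 = 1055/55318 - 388405/364826 = -5275224090/5045361167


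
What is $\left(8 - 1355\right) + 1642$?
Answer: $295$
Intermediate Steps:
$\left(8 - 1355\right) + 1642 = -1347 + 1642 = 295$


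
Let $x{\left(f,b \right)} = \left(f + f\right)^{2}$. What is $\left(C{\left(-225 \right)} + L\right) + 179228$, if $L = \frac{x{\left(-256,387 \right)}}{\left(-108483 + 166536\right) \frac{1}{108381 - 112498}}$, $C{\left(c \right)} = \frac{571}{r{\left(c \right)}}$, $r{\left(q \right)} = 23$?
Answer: $\frac{214519101691}{1335219} \approx 1.6066 \cdot 10^{5}$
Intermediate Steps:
$x{\left(f,b \right)} = 4 f^{2}$ ($x{\left(f,b \right)} = \left(2 f\right)^{2} = 4 f^{2}$)
$C{\left(c \right)} = \frac{571}{23}$
$L = - \frac{1079246848}{58053}$ ($L = \frac{4 \left(-256\right)^{2}}{\left(-108483 + 166536\right) \frac{1}{108381 - 112498}} = \frac{4 \cdot 65536}{58053 \frac{1}{-4117}} = \frac{262144}{58053 \left(- \frac{1}{4117}\right)} = \frac{262144}{- \frac{58053}{4117}} = 262144 \left(- \frac{4117}{58053}\right) = - \frac{1079246848}{58053} \approx -18591.0$)
$\left(C{\left(-225 \right)} + L\right) + 179228 = \left(\frac{571}{23} - \frac{1079246848}{58053}\right) + 179228 = - \frac{24789529241}{1335219} + 179228 = \frac{214519101691}{1335219}$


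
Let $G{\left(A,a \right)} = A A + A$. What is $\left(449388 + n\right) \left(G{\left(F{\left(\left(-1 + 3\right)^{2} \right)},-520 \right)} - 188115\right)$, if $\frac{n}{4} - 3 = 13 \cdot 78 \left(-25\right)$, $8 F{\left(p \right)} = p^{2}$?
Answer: $-65461932000$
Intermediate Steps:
$F{\left(p \right)} = \frac{p^{2}}{8}$
$G{\left(A,a \right)} = A + A^{2}$ ($G{\left(A,a \right)} = A^{2} + A = A + A^{2}$)
$n = -101388$ ($n = 12 + 4 \cdot 13 \cdot 78 \left(-25\right) = 12 + 4 \cdot 1014 \left(-25\right) = 12 + 4 \left(-25350\right) = 12 - 101400 = -101388$)
$\left(449388 + n\right) \left(G{\left(F{\left(\left(-1 + 3\right)^{2} \right)},-520 \right)} - 188115\right) = \left(449388 - 101388\right) \left(\frac{\left(\left(-1 + 3\right)^{2}\right)^{2}}{8} \left(1 + \frac{\left(\left(-1 + 3\right)^{2}\right)^{2}}{8}\right) - 188115\right) = 348000 \left(\frac{\left(2^{2}\right)^{2}}{8} \left(1 + \frac{\left(2^{2}\right)^{2}}{8}\right) - 188115\right) = 348000 \left(\frac{4^{2}}{8} \left(1 + \frac{4^{2}}{8}\right) - 188115\right) = 348000 \left(\frac{1}{8} \cdot 16 \left(1 + \frac{1}{8} \cdot 16\right) - 188115\right) = 348000 \left(2 \left(1 + 2\right) - 188115\right) = 348000 \left(2 \cdot 3 - 188115\right) = 348000 \left(6 - 188115\right) = 348000 \left(-188109\right) = -65461932000$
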